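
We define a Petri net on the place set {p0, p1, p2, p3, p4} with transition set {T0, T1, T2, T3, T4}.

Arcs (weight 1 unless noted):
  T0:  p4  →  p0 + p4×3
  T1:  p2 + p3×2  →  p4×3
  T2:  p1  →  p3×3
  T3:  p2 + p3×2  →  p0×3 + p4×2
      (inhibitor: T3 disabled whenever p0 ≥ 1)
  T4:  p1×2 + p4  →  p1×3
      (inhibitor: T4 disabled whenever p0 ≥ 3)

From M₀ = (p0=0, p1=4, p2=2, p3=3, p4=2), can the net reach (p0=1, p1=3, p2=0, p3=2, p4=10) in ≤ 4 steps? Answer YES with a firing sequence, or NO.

YES — reachable via ⟨T0, T1, T2, T1⟩ (4 firings)

step 1: fire T0:  (p0=0, p1=4, p2=2, p3=3, p4=2) → (p0=1, p1=4, p2=2, p3=3, p4=4)
step 2: fire T1:  (p0=1, p1=4, p2=2, p3=3, p4=4) → (p0=1, p1=4, p2=1, p3=1, p4=7)
step 3: fire T2:  (p0=1, p1=4, p2=1, p3=1, p4=7) → (p0=1, p1=3, p2=1, p3=4, p4=7)
step 4: fire T1:  (p0=1, p1=3, p2=1, p3=4, p4=7) → (p0=1, p1=3, p2=0, p3=2, p4=10)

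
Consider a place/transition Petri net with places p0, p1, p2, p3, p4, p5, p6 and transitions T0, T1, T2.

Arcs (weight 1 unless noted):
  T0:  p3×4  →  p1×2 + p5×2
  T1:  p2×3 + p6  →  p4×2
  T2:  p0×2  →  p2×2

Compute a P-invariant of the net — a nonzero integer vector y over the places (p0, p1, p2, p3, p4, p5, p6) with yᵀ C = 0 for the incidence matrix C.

Incidence matrix C (rows=places, cols=transitions):
       T0   T1   T2
   p0   0    0   -2
   p1   2    0    0
   p2   0   -3    2
   p3  -4    0    0
   p4   0    2    0
   p5   2    0    0
   p6   0   -1    0

Candidate y = [0, 2, 0, 1, 0, 0, 0]; check y·C column-wise:
  col T0: 2·2 + 1·-4 + 0·2 = 0
  col T1: 2·0 + 0·-3 + 1·0 + 0·2 + 0·-1 = 0
  col T2: 0·-2 + 2·0 + 0·2 + 1·0 = 0

y = (p0:0, p1:2, p2:0, p3:1, p4:0, p5:0, p6:0)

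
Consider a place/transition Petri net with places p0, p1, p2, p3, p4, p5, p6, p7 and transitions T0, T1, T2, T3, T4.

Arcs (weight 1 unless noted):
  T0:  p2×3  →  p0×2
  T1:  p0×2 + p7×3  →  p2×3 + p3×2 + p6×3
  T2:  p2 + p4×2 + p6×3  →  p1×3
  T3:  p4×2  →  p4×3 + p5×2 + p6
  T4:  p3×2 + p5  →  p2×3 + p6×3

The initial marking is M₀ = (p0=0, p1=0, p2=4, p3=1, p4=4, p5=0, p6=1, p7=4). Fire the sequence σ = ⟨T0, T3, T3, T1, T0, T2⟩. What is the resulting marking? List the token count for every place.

step 1: fire T0:  (p0=0, p1=0, p2=4, p3=1, p4=4, p5=0, p6=1, p7=4) → (p0=2, p1=0, p2=1, p3=1, p4=4, p5=0, p6=1, p7=4)
step 2: fire T3:  (p0=2, p1=0, p2=1, p3=1, p4=4, p5=0, p6=1, p7=4) → (p0=2, p1=0, p2=1, p3=1, p4=5, p5=2, p6=2, p7=4)
step 3: fire T3:  (p0=2, p1=0, p2=1, p3=1, p4=5, p5=2, p6=2, p7=4) → (p0=2, p1=0, p2=1, p3=1, p4=6, p5=4, p6=3, p7=4)
step 4: fire T1:  (p0=2, p1=0, p2=1, p3=1, p4=6, p5=4, p6=3, p7=4) → (p0=0, p1=0, p2=4, p3=3, p4=6, p5=4, p6=6, p7=1)
step 5: fire T0:  (p0=0, p1=0, p2=4, p3=3, p4=6, p5=4, p6=6, p7=1) → (p0=2, p1=0, p2=1, p3=3, p4=6, p5=4, p6=6, p7=1)
step 6: fire T2:  (p0=2, p1=0, p2=1, p3=3, p4=6, p5=4, p6=6, p7=1) → (p0=2, p1=3, p2=0, p3=3, p4=4, p5=4, p6=3, p7=1)

(p0=2, p1=3, p2=0, p3=3, p4=4, p5=4, p6=3, p7=1)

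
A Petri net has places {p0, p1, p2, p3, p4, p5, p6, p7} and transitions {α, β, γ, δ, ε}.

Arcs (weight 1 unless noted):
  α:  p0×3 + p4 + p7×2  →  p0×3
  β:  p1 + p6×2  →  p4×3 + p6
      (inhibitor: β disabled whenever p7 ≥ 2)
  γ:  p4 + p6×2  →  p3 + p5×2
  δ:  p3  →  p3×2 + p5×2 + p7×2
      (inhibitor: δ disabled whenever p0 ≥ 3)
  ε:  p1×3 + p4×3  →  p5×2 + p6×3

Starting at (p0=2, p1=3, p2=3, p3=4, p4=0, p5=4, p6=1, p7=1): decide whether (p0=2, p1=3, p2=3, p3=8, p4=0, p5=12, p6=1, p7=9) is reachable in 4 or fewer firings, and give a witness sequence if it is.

step 1: fire δ:  (p0=2, p1=3, p2=3, p3=4, p4=0, p5=4, p6=1, p7=1) → (p0=2, p1=3, p2=3, p3=5, p4=0, p5=6, p6=1, p7=3)
step 2: fire δ:  (p0=2, p1=3, p2=3, p3=5, p4=0, p5=6, p6=1, p7=3) → (p0=2, p1=3, p2=3, p3=6, p4=0, p5=8, p6=1, p7=5)
step 3: fire δ:  (p0=2, p1=3, p2=3, p3=6, p4=0, p5=8, p6=1, p7=5) → (p0=2, p1=3, p2=3, p3=7, p4=0, p5=10, p6=1, p7=7)
step 4: fire δ:  (p0=2, p1=3, p2=3, p3=7, p4=0, p5=10, p6=1, p7=7) → (p0=2, p1=3, p2=3, p3=8, p4=0, p5=12, p6=1, p7=9)

YES — reachable via ⟨δ, δ, δ, δ⟩ (4 firings)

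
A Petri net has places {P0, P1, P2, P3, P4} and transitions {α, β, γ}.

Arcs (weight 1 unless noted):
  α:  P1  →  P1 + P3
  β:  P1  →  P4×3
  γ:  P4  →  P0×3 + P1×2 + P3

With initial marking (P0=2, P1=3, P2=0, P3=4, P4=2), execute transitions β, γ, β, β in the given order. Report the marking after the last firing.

step 1: fire β:  (P0=2, P1=3, P2=0, P3=4, P4=2) → (P0=2, P1=2, P2=0, P3=4, P4=5)
step 2: fire γ:  (P0=2, P1=2, P2=0, P3=4, P4=5) → (P0=5, P1=4, P2=0, P3=5, P4=4)
step 3: fire β:  (P0=5, P1=4, P2=0, P3=5, P4=4) → (P0=5, P1=3, P2=0, P3=5, P4=7)
step 4: fire β:  (P0=5, P1=3, P2=0, P3=5, P4=7) → (P0=5, P1=2, P2=0, P3=5, P4=10)

(P0=5, P1=2, P2=0, P3=5, P4=10)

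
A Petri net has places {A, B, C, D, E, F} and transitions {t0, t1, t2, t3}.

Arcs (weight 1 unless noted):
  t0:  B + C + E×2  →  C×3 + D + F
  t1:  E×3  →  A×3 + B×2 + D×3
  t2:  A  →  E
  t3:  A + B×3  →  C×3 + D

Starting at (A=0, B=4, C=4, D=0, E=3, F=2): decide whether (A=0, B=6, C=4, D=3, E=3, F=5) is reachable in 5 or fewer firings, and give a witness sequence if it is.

depth 0: 1 marking
depth 1: 3 markings reached so far
depth 2: 5 markings reached so far
depth 3: 8 markings reached so far
depth 4: 12 markings reached so far
depth 5: 15 markings reached so far
target is not among the 15 markings reachable within 5 steps

NO — not reachable within 5 firings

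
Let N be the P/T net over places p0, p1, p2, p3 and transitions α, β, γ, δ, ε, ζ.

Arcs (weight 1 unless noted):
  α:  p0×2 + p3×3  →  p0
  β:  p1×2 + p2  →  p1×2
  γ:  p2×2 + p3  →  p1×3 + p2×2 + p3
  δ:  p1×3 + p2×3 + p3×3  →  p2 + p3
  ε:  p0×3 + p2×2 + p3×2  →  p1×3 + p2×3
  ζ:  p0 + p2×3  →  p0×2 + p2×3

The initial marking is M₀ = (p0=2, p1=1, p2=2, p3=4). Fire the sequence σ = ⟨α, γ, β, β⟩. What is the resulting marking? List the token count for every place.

step 1: fire α:  (p0=2, p1=1, p2=2, p3=4) → (p0=1, p1=1, p2=2, p3=1)
step 2: fire γ:  (p0=1, p1=1, p2=2, p3=1) → (p0=1, p1=4, p2=2, p3=1)
step 3: fire β:  (p0=1, p1=4, p2=2, p3=1) → (p0=1, p1=4, p2=1, p3=1)
step 4: fire β:  (p0=1, p1=4, p2=1, p3=1) → (p0=1, p1=4, p2=0, p3=1)

(p0=1, p1=4, p2=0, p3=1)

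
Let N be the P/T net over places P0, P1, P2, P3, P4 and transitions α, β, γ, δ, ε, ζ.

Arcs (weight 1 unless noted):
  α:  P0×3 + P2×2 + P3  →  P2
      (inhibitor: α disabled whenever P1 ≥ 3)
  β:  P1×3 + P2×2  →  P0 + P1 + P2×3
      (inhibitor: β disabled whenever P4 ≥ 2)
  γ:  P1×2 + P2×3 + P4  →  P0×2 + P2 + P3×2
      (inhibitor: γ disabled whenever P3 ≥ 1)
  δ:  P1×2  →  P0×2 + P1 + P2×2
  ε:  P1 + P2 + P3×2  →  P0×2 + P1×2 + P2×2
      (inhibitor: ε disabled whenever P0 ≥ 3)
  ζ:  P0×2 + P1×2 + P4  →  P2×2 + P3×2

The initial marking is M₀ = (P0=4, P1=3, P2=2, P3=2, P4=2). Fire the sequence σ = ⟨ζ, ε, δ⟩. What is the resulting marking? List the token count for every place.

step 1: fire ζ:  (P0=4, P1=3, P2=2, P3=2, P4=2) → (P0=2, P1=1, P2=4, P3=4, P4=1)
step 2: fire ε:  (P0=2, P1=1, P2=4, P3=4, P4=1) → (P0=4, P1=2, P2=5, P3=2, P4=1)
step 3: fire δ:  (P0=4, P1=2, P2=5, P3=2, P4=1) → (P0=6, P1=1, P2=7, P3=2, P4=1)

(P0=6, P1=1, P2=7, P3=2, P4=1)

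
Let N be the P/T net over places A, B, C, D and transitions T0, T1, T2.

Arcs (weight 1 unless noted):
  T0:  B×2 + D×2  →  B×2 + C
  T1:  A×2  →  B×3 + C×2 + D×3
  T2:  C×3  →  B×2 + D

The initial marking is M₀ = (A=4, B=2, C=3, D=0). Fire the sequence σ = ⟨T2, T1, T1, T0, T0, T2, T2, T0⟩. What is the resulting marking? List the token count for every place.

step 1: fire T2:  (A=4, B=2, C=3, D=0) → (A=4, B=4, C=0, D=1)
step 2: fire T1:  (A=4, B=4, C=0, D=1) → (A=2, B=7, C=2, D=4)
step 3: fire T1:  (A=2, B=7, C=2, D=4) → (A=0, B=10, C=4, D=7)
step 4: fire T0:  (A=0, B=10, C=4, D=7) → (A=0, B=10, C=5, D=5)
step 5: fire T0:  (A=0, B=10, C=5, D=5) → (A=0, B=10, C=6, D=3)
step 6: fire T2:  (A=0, B=10, C=6, D=3) → (A=0, B=12, C=3, D=4)
step 7: fire T2:  (A=0, B=12, C=3, D=4) → (A=0, B=14, C=0, D=5)
step 8: fire T0:  (A=0, B=14, C=0, D=5) → (A=0, B=14, C=1, D=3)

(A=0, B=14, C=1, D=3)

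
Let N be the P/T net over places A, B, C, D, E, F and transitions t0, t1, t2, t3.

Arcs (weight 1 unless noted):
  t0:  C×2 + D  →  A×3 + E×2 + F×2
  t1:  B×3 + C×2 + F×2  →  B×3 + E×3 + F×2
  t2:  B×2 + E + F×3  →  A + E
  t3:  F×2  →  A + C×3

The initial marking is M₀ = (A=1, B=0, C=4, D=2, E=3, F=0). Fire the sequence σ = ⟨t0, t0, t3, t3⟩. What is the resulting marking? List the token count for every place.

step 1: fire t0:  (A=1, B=0, C=4, D=2, E=3, F=0) → (A=4, B=0, C=2, D=1, E=5, F=2)
step 2: fire t0:  (A=4, B=0, C=2, D=1, E=5, F=2) → (A=7, B=0, C=0, D=0, E=7, F=4)
step 3: fire t3:  (A=7, B=0, C=0, D=0, E=7, F=4) → (A=8, B=0, C=3, D=0, E=7, F=2)
step 4: fire t3:  (A=8, B=0, C=3, D=0, E=7, F=2) → (A=9, B=0, C=6, D=0, E=7, F=0)

(A=9, B=0, C=6, D=0, E=7, F=0)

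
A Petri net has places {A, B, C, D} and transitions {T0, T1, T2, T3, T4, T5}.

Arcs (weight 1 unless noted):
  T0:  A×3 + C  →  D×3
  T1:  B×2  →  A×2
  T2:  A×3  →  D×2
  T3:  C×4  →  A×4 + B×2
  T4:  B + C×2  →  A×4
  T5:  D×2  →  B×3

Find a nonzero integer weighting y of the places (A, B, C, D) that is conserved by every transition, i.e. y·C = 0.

y = (A:2, B:2, C:3, D:3)

Incidence matrix C (rows=places, cols=transitions):
       T0   T1   T2   T3   T4   T5
    A  -3    2   -3    4    4    0
    B   0   -2    0    2   -1    3
    C  -1    0    0   -4   -2    0
    D   3    0    2    0    0   -2

Candidate y = [2, 2, 3, 3]; check y·C column-wise:
  col T0: 2·-3 + 2·0 + 3·-1 + 3·3 = 0
  col T1: 2·2 + 2·-2 + 3·0 + 3·0 = 0
  col T2: 2·-3 + 2·0 + 3·0 + 3·2 = 0
  col T3: 2·4 + 2·2 + 3·-4 + 3·0 = 0
  col T4: 2·4 + 2·-1 + 3·-2 + 3·0 = 0
  col T5: 2·0 + 2·3 + 3·0 + 3·-2 = 0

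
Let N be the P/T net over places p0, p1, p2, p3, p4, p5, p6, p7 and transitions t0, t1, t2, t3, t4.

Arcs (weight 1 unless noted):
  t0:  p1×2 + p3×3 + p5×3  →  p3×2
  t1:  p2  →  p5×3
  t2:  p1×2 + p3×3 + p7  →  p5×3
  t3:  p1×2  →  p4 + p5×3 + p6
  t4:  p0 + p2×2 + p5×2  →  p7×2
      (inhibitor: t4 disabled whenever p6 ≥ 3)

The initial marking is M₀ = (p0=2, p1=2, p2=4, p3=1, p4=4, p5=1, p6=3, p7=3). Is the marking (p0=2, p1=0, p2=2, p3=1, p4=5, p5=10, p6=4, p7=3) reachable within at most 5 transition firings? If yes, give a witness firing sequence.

step 1: fire t1:  (p0=2, p1=2, p2=4, p3=1, p4=4, p5=1, p6=3, p7=3) → (p0=2, p1=2, p2=3, p3=1, p4=4, p5=4, p6=3, p7=3)
step 2: fire t1:  (p0=2, p1=2, p2=3, p3=1, p4=4, p5=4, p6=3, p7=3) → (p0=2, p1=2, p2=2, p3=1, p4=4, p5=7, p6=3, p7=3)
step 3: fire t3:  (p0=2, p1=2, p2=2, p3=1, p4=4, p5=7, p6=3, p7=3) → (p0=2, p1=0, p2=2, p3=1, p4=5, p5=10, p6=4, p7=3)

YES — reachable via ⟨t1, t1, t3⟩ (3 firings)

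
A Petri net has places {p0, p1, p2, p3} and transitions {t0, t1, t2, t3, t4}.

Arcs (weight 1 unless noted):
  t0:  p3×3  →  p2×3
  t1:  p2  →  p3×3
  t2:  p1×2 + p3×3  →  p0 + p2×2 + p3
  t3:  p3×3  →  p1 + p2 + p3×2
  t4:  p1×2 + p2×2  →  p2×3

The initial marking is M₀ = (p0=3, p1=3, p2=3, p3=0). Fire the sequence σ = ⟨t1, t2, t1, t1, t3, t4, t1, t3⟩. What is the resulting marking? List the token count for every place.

(p0=4, p1=1, p2=4, p3=8)

step 1: fire t1:  (p0=3, p1=3, p2=3, p3=0) → (p0=3, p1=3, p2=2, p3=3)
step 2: fire t2:  (p0=3, p1=3, p2=2, p3=3) → (p0=4, p1=1, p2=4, p3=1)
step 3: fire t1:  (p0=4, p1=1, p2=4, p3=1) → (p0=4, p1=1, p2=3, p3=4)
step 4: fire t1:  (p0=4, p1=1, p2=3, p3=4) → (p0=4, p1=1, p2=2, p3=7)
step 5: fire t3:  (p0=4, p1=1, p2=2, p3=7) → (p0=4, p1=2, p2=3, p3=6)
step 6: fire t4:  (p0=4, p1=2, p2=3, p3=6) → (p0=4, p1=0, p2=4, p3=6)
step 7: fire t1:  (p0=4, p1=0, p2=4, p3=6) → (p0=4, p1=0, p2=3, p3=9)
step 8: fire t3:  (p0=4, p1=0, p2=3, p3=9) → (p0=4, p1=1, p2=4, p3=8)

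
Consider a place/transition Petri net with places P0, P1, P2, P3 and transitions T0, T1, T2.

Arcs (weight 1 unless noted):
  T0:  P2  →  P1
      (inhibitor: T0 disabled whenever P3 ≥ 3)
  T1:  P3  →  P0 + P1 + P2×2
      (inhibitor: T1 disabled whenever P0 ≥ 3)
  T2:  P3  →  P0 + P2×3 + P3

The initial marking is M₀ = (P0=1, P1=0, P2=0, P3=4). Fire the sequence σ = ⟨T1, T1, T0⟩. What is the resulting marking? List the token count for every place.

(P0=3, P1=3, P2=3, P3=2)

step 1: fire T1:  (P0=1, P1=0, P2=0, P3=4) → (P0=2, P1=1, P2=2, P3=3)
step 2: fire T1:  (P0=2, P1=1, P2=2, P3=3) → (P0=3, P1=2, P2=4, P3=2)
step 3: fire T0:  (P0=3, P1=2, P2=4, P3=2) → (P0=3, P1=3, P2=3, P3=2)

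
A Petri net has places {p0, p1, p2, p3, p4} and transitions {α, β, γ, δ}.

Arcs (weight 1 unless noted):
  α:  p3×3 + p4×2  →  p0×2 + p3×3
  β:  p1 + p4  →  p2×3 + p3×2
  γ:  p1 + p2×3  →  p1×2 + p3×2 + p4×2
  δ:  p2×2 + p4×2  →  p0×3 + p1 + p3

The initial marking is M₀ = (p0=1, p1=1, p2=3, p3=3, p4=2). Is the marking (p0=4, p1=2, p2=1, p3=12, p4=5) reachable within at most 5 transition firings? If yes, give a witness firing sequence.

depth 0: 1 marking
depth 1: 5 markings reached so far
depth 2: 7 markings reached so far
depth 3: 12 markings reached so far
depth 4: 16 markings reached so far
depth 5: 21 markings reached so far
target is not among the 21 markings reachable within 5 steps

NO — not reachable within 5 firings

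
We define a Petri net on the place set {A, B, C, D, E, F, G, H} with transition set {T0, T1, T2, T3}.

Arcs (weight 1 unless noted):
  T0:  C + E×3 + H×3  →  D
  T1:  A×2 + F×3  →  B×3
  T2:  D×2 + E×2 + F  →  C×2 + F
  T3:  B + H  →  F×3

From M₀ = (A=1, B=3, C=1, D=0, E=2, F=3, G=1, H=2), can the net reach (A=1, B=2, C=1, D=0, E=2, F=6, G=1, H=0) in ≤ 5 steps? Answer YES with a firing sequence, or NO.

NO — not reachable within 5 firings

depth 0: 1 marking
depth 1: 2 markings reached so far
depth 2: 3 markings reached so far
depth 3: 3 markings reached so far
(frontier empty at depth 3; search complete)
target is not among the 3 markings reachable within 5 steps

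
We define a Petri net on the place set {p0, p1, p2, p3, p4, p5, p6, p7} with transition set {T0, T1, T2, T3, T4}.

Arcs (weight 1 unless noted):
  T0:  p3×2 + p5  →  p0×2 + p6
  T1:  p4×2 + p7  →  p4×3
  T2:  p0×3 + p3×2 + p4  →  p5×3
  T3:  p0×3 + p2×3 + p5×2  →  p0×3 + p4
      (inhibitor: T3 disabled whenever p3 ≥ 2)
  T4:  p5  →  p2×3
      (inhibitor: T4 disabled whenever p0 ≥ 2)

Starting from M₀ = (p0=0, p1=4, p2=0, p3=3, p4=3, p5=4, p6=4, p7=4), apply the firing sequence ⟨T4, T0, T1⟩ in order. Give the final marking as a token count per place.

(p0=2, p1=4, p2=3, p3=1, p4=4, p5=2, p6=5, p7=3)

step 1: fire T4:  (p0=0, p1=4, p2=0, p3=3, p4=3, p5=4, p6=4, p7=4) → (p0=0, p1=4, p2=3, p3=3, p4=3, p5=3, p6=4, p7=4)
step 2: fire T0:  (p0=0, p1=4, p2=3, p3=3, p4=3, p5=3, p6=4, p7=4) → (p0=2, p1=4, p2=3, p3=1, p4=3, p5=2, p6=5, p7=4)
step 3: fire T1:  (p0=2, p1=4, p2=3, p3=1, p4=3, p5=2, p6=5, p7=4) → (p0=2, p1=4, p2=3, p3=1, p4=4, p5=2, p6=5, p7=3)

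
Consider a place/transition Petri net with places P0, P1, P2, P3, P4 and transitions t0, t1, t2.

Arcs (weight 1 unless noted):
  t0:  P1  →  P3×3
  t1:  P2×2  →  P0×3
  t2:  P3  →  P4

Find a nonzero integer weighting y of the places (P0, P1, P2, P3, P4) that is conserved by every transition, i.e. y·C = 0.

y = (P0:2, P1:0, P2:3, P3:0, P4:0)

Incidence matrix C (rows=places, cols=transitions):
       t0   t1   t2
   P0   0    3    0
   P1  -1    0    0
   P2   0   -2    0
   P3   3    0   -1
   P4   0    0    1

Candidate y = [2, 0, 3, 0, 0]; check y·C column-wise:
  col t0: 2·0 + 0·-1 + 3·0 + 0·3 = 0
  col t1: 2·3 + 3·-2 = 0
  col t2: 2·0 + 3·0 + 0·-1 + 0·1 = 0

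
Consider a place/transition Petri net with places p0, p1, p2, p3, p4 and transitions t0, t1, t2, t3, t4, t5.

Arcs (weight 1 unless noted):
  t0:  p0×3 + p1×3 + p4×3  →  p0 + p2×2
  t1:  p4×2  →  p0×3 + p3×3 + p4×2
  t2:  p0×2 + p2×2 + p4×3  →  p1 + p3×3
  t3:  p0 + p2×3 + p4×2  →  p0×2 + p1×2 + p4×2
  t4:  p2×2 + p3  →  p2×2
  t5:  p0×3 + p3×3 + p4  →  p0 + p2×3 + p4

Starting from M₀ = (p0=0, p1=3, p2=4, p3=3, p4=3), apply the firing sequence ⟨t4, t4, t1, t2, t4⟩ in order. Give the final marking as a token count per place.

step 1: fire t4:  (p0=0, p1=3, p2=4, p3=3, p4=3) → (p0=0, p1=3, p2=4, p3=2, p4=3)
step 2: fire t4:  (p0=0, p1=3, p2=4, p3=2, p4=3) → (p0=0, p1=3, p2=4, p3=1, p4=3)
step 3: fire t1:  (p0=0, p1=3, p2=4, p3=1, p4=3) → (p0=3, p1=3, p2=4, p3=4, p4=3)
step 4: fire t2:  (p0=3, p1=3, p2=4, p3=4, p4=3) → (p0=1, p1=4, p2=2, p3=7, p4=0)
step 5: fire t4:  (p0=1, p1=4, p2=2, p3=7, p4=0) → (p0=1, p1=4, p2=2, p3=6, p4=0)

(p0=1, p1=4, p2=2, p3=6, p4=0)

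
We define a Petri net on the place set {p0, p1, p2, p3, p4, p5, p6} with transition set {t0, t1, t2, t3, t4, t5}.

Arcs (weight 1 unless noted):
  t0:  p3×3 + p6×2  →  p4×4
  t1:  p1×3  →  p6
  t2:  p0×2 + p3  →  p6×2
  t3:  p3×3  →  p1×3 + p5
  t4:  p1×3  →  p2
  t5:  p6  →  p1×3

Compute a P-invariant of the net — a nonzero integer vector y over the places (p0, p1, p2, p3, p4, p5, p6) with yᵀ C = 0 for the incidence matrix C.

Incidence matrix C (rows=places, cols=transitions):
       t0   t1   t2   t3   t4   t5
   p0   0    0   -2    0    0    0
   p1   0   -3    0    3   -3    3
   p2   0    0    0    0    1    0
   p3  -3    0   -1   -3    0    0
   p4   4    0    0    0    0    0
   p5   0    0    0    1    0    0
   p6  -2    1    2    0    0   -1

Candidate y = [2, 0, 0, -4, -3, -12, 0]; check y·C column-wise:
  col t0: 2·0 + -4·-3 + -3·4 + -12·0 + 0·-2 = 0
  col t1: 2·0 + 0·-3 + -4·0 + -3·0 + -12·0 + 0·1 = 0
  col t2: 2·-2 + -4·-1 + -3·0 + -12·0 + 0·2 = 0
  col t3: 2·0 + 0·3 + -4·-3 + -3·0 + -12·1 = 0
  col t4: 2·0 + 0·-3 + 0·1 + -4·0 + -3·0 + -12·0 = 0
  col t5: 2·0 + 0·3 + -4·0 + -3·0 + -12·0 + 0·-1 = 0

y = (p0:2, p1:0, p2:0, p3:-4, p4:-3, p5:-12, p6:0)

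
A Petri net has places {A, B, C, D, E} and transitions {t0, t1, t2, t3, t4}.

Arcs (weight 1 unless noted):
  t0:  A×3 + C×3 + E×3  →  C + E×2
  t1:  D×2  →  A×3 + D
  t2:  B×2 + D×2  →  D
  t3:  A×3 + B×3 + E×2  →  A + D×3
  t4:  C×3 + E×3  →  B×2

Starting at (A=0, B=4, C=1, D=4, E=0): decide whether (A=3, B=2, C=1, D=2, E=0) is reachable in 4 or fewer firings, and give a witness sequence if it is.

YES — reachable via ⟨t1, t2⟩ (2 firings)

step 1: fire t1:  (A=0, B=4, C=1, D=4, E=0) → (A=3, B=4, C=1, D=3, E=0)
step 2: fire t2:  (A=3, B=4, C=1, D=3, E=0) → (A=3, B=2, C=1, D=2, E=0)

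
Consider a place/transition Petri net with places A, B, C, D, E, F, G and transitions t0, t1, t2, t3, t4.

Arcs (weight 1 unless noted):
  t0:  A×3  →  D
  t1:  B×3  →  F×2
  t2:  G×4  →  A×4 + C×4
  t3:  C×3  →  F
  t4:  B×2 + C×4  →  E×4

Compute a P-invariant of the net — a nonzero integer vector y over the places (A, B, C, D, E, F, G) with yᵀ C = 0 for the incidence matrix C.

y = (A:1, B:-2, C:-1, D:3, E:-2, F:-3, G:0)

Incidence matrix C (rows=places, cols=transitions):
       t0   t1   t2   t3   t4
    A  -3    0    4    0    0
    B   0   -3    0    0   -2
    C   0    0    4   -3   -4
    D   1    0    0    0    0
    E   0    0    0    0    4
    F   0    2    0    1    0
    G   0    0   -4    0    0

Candidate y = [1, -2, -1, 3, -2, -3, 0]; check y·C column-wise:
  col t0: 1·-3 + -2·0 + -1·0 + 3·1 + -2·0 + -3·0 = 0
  col t1: 1·0 + -2·-3 + -1·0 + 3·0 + -2·0 + -3·2 = 0
  col t2: 1·4 + -2·0 + -1·4 + 3·0 + -2·0 + -3·0 + 0·-4 = 0
  col t3: 1·0 + -2·0 + -1·-3 + 3·0 + -2·0 + -3·1 = 0
  col t4: 1·0 + -2·-2 + -1·-4 + 3·0 + -2·4 + -3·0 = 0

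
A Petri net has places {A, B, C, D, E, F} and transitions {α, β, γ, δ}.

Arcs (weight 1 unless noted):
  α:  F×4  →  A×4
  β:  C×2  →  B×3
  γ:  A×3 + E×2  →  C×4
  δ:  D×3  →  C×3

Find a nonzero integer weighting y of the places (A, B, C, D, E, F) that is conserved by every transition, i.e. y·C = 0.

Incidence matrix C (rows=places, cols=transitions):
        α    β    γ    δ
    A   4    0   -3    0
    B   0    3    0    0
    C   0   -2    4    3
    D   0    0    0   -3
    E   0    0   -2    0
    F  -4    0    0    0

Candidate y = [0, 2, 3, 3, 6, 0]; check y·C column-wise:
  col α: 0·4 + 2·0 + 3·0 + 3·0 + 6·0 + 0·-4 = 0
  col β: 2·3 + 3·-2 + 3·0 + 6·0 = 0
  col γ: 0·-3 + 2·0 + 3·4 + 3·0 + 6·-2 = 0
  col δ: 2·0 + 3·3 + 3·-3 + 6·0 = 0

y = (A:0, B:2, C:3, D:3, E:6, F:0)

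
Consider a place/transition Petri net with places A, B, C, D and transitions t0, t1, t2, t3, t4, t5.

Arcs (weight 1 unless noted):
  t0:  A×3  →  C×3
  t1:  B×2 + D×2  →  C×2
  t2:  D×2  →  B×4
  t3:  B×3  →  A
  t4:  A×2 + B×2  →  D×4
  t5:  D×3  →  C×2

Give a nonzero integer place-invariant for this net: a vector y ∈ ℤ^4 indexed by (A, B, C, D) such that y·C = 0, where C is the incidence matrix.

Incidence matrix C (rows=places, cols=transitions):
       t0   t1   t2   t3   t4   t5
    A  -3    0    0    1   -2    0
    B   0   -2    4   -3   -2    0
    C   3    2    0    0    0    2
    D   0   -2   -2    0    4   -3

Candidate y = [3, 1, 3, 2]; check y·C column-wise:
  col t0: 3·-3 + 1·0 + 3·3 + 2·0 = 0
  col t1: 3·0 + 1·-2 + 3·2 + 2·-2 = 0
  col t2: 3·0 + 1·4 + 3·0 + 2·-2 = 0
  col t3: 3·1 + 1·-3 + 3·0 + 2·0 = 0
  col t4: 3·-2 + 1·-2 + 3·0 + 2·4 = 0
  col t5: 3·0 + 1·0 + 3·2 + 2·-3 = 0

y = (A:3, B:1, C:3, D:2)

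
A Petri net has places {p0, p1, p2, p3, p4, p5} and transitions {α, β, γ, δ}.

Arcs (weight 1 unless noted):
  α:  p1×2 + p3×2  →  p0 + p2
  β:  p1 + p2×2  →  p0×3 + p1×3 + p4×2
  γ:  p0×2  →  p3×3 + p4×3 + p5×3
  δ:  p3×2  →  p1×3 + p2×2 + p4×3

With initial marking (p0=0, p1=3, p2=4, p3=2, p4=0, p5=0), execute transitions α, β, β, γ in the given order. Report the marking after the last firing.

step 1: fire α:  (p0=0, p1=3, p2=4, p3=2, p4=0, p5=0) → (p0=1, p1=1, p2=5, p3=0, p4=0, p5=0)
step 2: fire β:  (p0=1, p1=1, p2=5, p3=0, p4=0, p5=0) → (p0=4, p1=3, p2=3, p3=0, p4=2, p5=0)
step 3: fire β:  (p0=4, p1=3, p2=3, p3=0, p4=2, p5=0) → (p0=7, p1=5, p2=1, p3=0, p4=4, p5=0)
step 4: fire γ:  (p0=7, p1=5, p2=1, p3=0, p4=4, p5=0) → (p0=5, p1=5, p2=1, p3=3, p4=7, p5=3)

(p0=5, p1=5, p2=1, p3=3, p4=7, p5=3)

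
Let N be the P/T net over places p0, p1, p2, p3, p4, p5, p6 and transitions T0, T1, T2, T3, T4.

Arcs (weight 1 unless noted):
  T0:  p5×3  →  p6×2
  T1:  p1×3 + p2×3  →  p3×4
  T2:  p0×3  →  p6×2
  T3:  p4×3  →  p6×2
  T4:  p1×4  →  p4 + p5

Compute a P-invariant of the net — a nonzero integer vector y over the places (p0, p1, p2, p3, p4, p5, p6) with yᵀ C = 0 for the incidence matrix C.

y = (p0:0, p1:0, p2:4, p3:3, p4:0, p5:0, p6:0)

Incidence matrix C (rows=places, cols=transitions):
       T0   T1   T2   T3   T4
   p0   0    0   -3    0    0
   p1   0   -3    0    0   -4
   p2   0   -3    0    0    0
   p3   0    4    0    0    0
   p4   0    0    0   -3    1
   p5  -3    0    0    0    1
   p6   2    0    2    2    0

Candidate y = [0, 0, 4, 3, 0, 0, 0]; check y·C column-wise:
  col T0: 4·0 + 3·0 + 0·-3 + 0·2 = 0
  col T1: 0·-3 + 4·-3 + 3·4 = 0
  col T2: 0·-3 + 4·0 + 3·0 + 0·2 = 0
  col T3: 4·0 + 3·0 + 0·-3 + 0·2 = 0
  col T4: 0·-4 + 4·0 + 3·0 + 0·1 + 0·1 = 0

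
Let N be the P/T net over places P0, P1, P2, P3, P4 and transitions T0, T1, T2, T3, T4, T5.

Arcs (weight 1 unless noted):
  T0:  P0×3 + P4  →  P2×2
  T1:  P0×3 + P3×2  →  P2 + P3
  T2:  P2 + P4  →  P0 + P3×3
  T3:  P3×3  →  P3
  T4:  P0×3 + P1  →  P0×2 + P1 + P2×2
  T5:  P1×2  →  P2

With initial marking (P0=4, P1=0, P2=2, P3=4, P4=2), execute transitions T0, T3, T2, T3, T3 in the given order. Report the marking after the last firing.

step 1: fire T0:  (P0=4, P1=0, P2=2, P3=4, P4=2) → (P0=1, P1=0, P2=4, P3=4, P4=1)
step 2: fire T3:  (P0=1, P1=0, P2=4, P3=4, P4=1) → (P0=1, P1=0, P2=4, P3=2, P4=1)
step 3: fire T2:  (P0=1, P1=0, P2=4, P3=2, P4=1) → (P0=2, P1=0, P2=3, P3=5, P4=0)
step 4: fire T3:  (P0=2, P1=0, P2=3, P3=5, P4=0) → (P0=2, P1=0, P2=3, P3=3, P4=0)
step 5: fire T3:  (P0=2, P1=0, P2=3, P3=3, P4=0) → (P0=2, P1=0, P2=3, P3=1, P4=0)

(P0=2, P1=0, P2=3, P3=1, P4=0)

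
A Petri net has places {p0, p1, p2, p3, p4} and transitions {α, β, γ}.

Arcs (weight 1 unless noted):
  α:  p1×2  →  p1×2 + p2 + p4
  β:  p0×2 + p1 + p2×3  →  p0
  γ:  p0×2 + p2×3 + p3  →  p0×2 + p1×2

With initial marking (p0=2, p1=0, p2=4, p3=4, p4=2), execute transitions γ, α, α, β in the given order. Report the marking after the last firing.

step 1: fire γ:  (p0=2, p1=0, p2=4, p3=4, p4=2) → (p0=2, p1=2, p2=1, p3=3, p4=2)
step 2: fire α:  (p0=2, p1=2, p2=1, p3=3, p4=2) → (p0=2, p1=2, p2=2, p3=3, p4=3)
step 3: fire α:  (p0=2, p1=2, p2=2, p3=3, p4=3) → (p0=2, p1=2, p2=3, p3=3, p4=4)
step 4: fire β:  (p0=2, p1=2, p2=3, p3=3, p4=4) → (p0=1, p1=1, p2=0, p3=3, p4=4)

(p0=1, p1=1, p2=0, p3=3, p4=4)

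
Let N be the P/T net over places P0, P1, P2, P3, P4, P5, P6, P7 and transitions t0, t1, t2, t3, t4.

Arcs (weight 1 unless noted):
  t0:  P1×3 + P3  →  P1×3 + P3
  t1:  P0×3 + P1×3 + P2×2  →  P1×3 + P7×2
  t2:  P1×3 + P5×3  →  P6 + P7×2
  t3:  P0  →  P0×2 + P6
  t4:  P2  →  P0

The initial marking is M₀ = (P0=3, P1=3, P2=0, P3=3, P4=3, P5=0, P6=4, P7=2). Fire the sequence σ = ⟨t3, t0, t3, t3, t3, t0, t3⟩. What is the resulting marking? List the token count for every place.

step 1: fire t3:  (P0=3, P1=3, P2=0, P3=3, P4=3, P5=0, P6=4, P7=2) → (P0=4, P1=3, P2=0, P3=3, P4=3, P5=0, P6=5, P7=2)
step 2: fire t0:  (P0=4, P1=3, P2=0, P3=3, P4=3, P5=0, P6=5, P7=2) → (P0=4, P1=3, P2=0, P3=3, P4=3, P5=0, P6=5, P7=2)
step 3: fire t3:  (P0=4, P1=3, P2=0, P3=3, P4=3, P5=0, P6=5, P7=2) → (P0=5, P1=3, P2=0, P3=3, P4=3, P5=0, P6=6, P7=2)
step 4: fire t3:  (P0=5, P1=3, P2=0, P3=3, P4=3, P5=0, P6=6, P7=2) → (P0=6, P1=3, P2=0, P3=3, P4=3, P5=0, P6=7, P7=2)
step 5: fire t3:  (P0=6, P1=3, P2=0, P3=3, P4=3, P5=0, P6=7, P7=2) → (P0=7, P1=3, P2=0, P3=3, P4=3, P5=0, P6=8, P7=2)
step 6: fire t0:  (P0=7, P1=3, P2=0, P3=3, P4=3, P5=0, P6=8, P7=2) → (P0=7, P1=3, P2=0, P3=3, P4=3, P5=0, P6=8, P7=2)
step 7: fire t3:  (P0=7, P1=3, P2=0, P3=3, P4=3, P5=0, P6=8, P7=2) → (P0=8, P1=3, P2=0, P3=3, P4=3, P5=0, P6=9, P7=2)

(P0=8, P1=3, P2=0, P3=3, P4=3, P5=0, P6=9, P7=2)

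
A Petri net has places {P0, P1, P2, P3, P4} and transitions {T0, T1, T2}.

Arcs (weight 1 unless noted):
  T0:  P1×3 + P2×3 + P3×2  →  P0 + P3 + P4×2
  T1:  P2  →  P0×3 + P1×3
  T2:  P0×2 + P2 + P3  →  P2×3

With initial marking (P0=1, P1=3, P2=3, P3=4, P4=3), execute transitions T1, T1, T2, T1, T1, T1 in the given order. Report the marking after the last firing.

step 1: fire T1:  (P0=1, P1=3, P2=3, P3=4, P4=3) → (P0=4, P1=6, P2=2, P3=4, P4=3)
step 2: fire T1:  (P0=4, P1=6, P2=2, P3=4, P4=3) → (P0=7, P1=9, P2=1, P3=4, P4=3)
step 3: fire T2:  (P0=7, P1=9, P2=1, P3=4, P4=3) → (P0=5, P1=9, P2=3, P3=3, P4=3)
step 4: fire T1:  (P0=5, P1=9, P2=3, P3=3, P4=3) → (P0=8, P1=12, P2=2, P3=3, P4=3)
step 5: fire T1:  (P0=8, P1=12, P2=2, P3=3, P4=3) → (P0=11, P1=15, P2=1, P3=3, P4=3)
step 6: fire T1:  (P0=11, P1=15, P2=1, P3=3, P4=3) → (P0=14, P1=18, P2=0, P3=3, P4=3)

(P0=14, P1=18, P2=0, P3=3, P4=3)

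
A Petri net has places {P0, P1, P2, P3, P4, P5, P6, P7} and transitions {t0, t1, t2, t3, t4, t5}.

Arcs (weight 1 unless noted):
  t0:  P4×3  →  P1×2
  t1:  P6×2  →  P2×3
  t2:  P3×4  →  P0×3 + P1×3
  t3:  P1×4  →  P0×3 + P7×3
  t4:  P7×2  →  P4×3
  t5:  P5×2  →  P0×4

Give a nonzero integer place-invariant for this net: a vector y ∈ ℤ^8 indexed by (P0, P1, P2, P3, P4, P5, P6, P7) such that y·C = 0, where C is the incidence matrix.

Incidence matrix C (rows=places, cols=transitions):
       t0   t1   t2   t3   t4   t5
   P0   0    0    3    3    0    4
   P1   2    0    3   -4    0    0
   P2   0    3    0    0    0    0
   P3   0    0   -4    0    0    0
   P4  -3    0    0    0    3    0
   P5   0    0    0    0    0   -2
   P6   0   -2    0    0    0    0
   P7   0    0    0    3   -2    0

Candidate y = [0, 0, 2, 0, 0, 0, 3, 0]; check y·C column-wise:
  col t0: 0·2 + 2·0 + 0·-3 + 3·0 = 0
  col t1: 2·3 + 3·-2 = 0
  col t2: 0·3 + 0·3 + 2·0 + 0·-4 + 3·0 = 0
  col t3: 0·3 + 0·-4 + 2·0 + 3·0 + 0·3 = 0
  col t4: 2·0 + 0·3 + 3·0 + 0·-2 = 0
  col t5: 0·4 + 2·0 + 0·-2 + 3·0 = 0

y = (P0:0, P1:0, P2:2, P3:0, P4:0, P5:0, P6:3, P7:0)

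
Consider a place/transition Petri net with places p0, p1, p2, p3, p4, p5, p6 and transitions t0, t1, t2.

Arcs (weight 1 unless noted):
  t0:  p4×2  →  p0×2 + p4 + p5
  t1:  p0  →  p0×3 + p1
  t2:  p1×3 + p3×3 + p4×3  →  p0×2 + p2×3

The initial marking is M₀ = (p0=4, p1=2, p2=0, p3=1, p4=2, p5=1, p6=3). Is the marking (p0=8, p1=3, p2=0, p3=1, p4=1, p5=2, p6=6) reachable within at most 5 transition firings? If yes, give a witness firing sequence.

NO — not reachable within 5 firings

depth 0: 1 marking
depth 1: 3 markings reached so far
depth 2: 5 markings reached so far
depth 3: 7 markings reached so far
depth 4: 9 markings reached so far
depth 5: 11 markings reached so far
target is not among the 11 markings reachable within 5 steps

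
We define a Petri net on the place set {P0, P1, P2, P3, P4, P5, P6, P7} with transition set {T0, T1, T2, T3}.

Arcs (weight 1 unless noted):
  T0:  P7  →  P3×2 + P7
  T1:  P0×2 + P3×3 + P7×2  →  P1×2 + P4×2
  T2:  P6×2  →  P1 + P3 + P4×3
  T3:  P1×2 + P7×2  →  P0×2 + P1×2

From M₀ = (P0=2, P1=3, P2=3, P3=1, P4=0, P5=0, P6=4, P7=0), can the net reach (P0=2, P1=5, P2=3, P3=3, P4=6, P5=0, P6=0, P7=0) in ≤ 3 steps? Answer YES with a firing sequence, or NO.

step 1: fire T2:  (P0=2, P1=3, P2=3, P3=1, P4=0, P5=0, P6=4, P7=0) → (P0=2, P1=4, P2=3, P3=2, P4=3, P5=0, P6=2, P7=0)
step 2: fire T2:  (P0=2, P1=4, P2=3, P3=2, P4=3, P5=0, P6=2, P7=0) → (P0=2, P1=5, P2=3, P3=3, P4=6, P5=0, P6=0, P7=0)

YES — reachable via ⟨T2, T2⟩ (2 firings)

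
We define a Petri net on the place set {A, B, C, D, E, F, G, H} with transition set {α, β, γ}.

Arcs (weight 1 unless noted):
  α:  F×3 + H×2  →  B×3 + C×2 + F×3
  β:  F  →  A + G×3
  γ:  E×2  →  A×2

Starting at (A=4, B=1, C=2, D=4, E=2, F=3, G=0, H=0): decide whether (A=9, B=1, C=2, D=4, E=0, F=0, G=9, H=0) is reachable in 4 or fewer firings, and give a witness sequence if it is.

YES — reachable via ⟨β, β, β, γ⟩ (4 firings)

step 1: fire β:  (A=4, B=1, C=2, D=4, E=2, F=3, G=0, H=0) → (A=5, B=1, C=2, D=4, E=2, F=2, G=3, H=0)
step 2: fire β:  (A=5, B=1, C=2, D=4, E=2, F=2, G=3, H=0) → (A=6, B=1, C=2, D=4, E=2, F=1, G=6, H=0)
step 3: fire β:  (A=6, B=1, C=2, D=4, E=2, F=1, G=6, H=0) → (A=7, B=1, C=2, D=4, E=2, F=0, G=9, H=0)
step 4: fire γ:  (A=7, B=1, C=2, D=4, E=2, F=0, G=9, H=0) → (A=9, B=1, C=2, D=4, E=0, F=0, G=9, H=0)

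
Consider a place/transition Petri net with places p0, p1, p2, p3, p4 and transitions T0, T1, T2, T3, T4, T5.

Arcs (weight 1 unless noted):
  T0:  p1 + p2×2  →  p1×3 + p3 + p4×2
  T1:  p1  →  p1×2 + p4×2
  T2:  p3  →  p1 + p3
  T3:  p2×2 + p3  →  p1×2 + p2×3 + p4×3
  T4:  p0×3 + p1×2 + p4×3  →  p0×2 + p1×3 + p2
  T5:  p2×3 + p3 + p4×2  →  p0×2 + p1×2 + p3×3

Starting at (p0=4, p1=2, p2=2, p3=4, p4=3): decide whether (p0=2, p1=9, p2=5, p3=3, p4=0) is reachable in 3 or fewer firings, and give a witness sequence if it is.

NO — not reachable within 3 firings

depth 0: 1 marking
depth 1: 6 markings reached so far
depth 2: 20 markings reached so far
depth 3: 51 markings reached so far
target is not among the 51 markings reachable within 3 steps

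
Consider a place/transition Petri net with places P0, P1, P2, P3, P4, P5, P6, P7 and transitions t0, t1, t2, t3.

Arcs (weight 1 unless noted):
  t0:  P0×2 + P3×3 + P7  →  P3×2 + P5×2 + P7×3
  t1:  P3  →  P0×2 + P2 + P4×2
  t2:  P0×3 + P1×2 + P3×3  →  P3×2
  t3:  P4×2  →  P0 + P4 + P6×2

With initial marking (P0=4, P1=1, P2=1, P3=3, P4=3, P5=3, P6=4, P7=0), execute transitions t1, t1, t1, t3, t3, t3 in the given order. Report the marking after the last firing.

(P0=13, P1=1, P2=4, P3=0, P4=6, P5=3, P6=10, P7=0)

step 1: fire t1:  (P0=4, P1=1, P2=1, P3=3, P4=3, P5=3, P6=4, P7=0) → (P0=6, P1=1, P2=2, P3=2, P4=5, P5=3, P6=4, P7=0)
step 2: fire t1:  (P0=6, P1=1, P2=2, P3=2, P4=5, P5=3, P6=4, P7=0) → (P0=8, P1=1, P2=3, P3=1, P4=7, P5=3, P6=4, P7=0)
step 3: fire t1:  (P0=8, P1=1, P2=3, P3=1, P4=7, P5=3, P6=4, P7=0) → (P0=10, P1=1, P2=4, P3=0, P4=9, P5=3, P6=4, P7=0)
step 4: fire t3:  (P0=10, P1=1, P2=4, P3=0, P4=9, P5=3, P6=4, P7=0) → (P0=11, P1=1, P2=4, P3=0, P4=8, P5=3, P6=6, P7=0)
step 5: fire t3:  (P0=11, P1=1, P2=4, P3=0, P4=8, P5=3, P6=6, P7=0) → (P0=12, P1=1, P2=4, P3=0, P4=7, P5=3, P6=8, P7=0)
step 6: fire t3:  (P0=12, P1=1, P2=4, P3=0, P4=7, P5=3, P6=8, P7=0) → (P0=13, P1=1, P2=4, P3=0, P4=6, P5=3, P6=10, P7=0)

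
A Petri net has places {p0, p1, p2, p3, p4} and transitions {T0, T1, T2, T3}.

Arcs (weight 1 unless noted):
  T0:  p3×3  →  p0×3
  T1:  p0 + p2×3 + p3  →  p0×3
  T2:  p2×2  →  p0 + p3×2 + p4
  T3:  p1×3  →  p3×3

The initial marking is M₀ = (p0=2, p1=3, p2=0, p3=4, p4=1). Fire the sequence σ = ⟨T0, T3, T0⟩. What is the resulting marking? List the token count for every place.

(p0=8, p1=0, p2=0, p3=1, p4=1)

step 1: fire T0:  (p0=2, p1=3, p2=0, p3=4, p4=1) → (p0=5, p1=3, p2=0, p3=1, p4=1)
step 2: fire T3:  (p0=5, p1=3, p2=0, p3=1, p4=1) → (p0=5, p1=0, p2=0, p3=4, p4=1)
step 3: fire T0:  (p0=5, p1=0, p2=0, p3=4, p4=1) → (p0=8, p1=0, p2=0, p3=1, p4=1)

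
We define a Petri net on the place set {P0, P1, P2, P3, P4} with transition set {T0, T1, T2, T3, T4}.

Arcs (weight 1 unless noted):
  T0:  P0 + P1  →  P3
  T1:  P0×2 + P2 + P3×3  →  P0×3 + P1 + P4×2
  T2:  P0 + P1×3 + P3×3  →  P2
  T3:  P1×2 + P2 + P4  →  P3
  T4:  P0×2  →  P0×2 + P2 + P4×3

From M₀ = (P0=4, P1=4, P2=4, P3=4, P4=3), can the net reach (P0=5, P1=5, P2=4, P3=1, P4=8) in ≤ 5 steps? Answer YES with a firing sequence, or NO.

YES — reachable via ⟨T1, T4⟩ (2 firings)

step 1: fire T1:  (P0=4, P1=4, P2=4, P3=4, P4=3) → (P0=5, P1=5, P2=3, P3=1, P4=5)
step 2: fire T4:  (P0=5, P1=5, P2=3, P3=1, P4=5) → (P0=5, P1=5, P2=4, P3=1, P4=8)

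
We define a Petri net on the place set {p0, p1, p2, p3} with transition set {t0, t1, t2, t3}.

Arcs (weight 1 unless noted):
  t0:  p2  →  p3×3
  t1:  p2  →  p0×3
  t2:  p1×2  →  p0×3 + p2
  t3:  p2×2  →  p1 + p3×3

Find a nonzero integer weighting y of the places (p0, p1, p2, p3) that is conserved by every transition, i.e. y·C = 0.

y = (p0:1, p1:3, p2:3, p3:1)

Incidence matrix C (rows=places, cols=transitions):
       t0   t1   t2   t3
   p0   0    3    3    0
   p1   0    0   -2    1
   p2  -1   -1    1   -2
   p3   3    0    0    3

Candidate y = [1, 3, 3, 1]; check y·C column-wise:
  col t0: 1·0 + 3·0 + 3·-1 + 1·3 = 0
  col t1: 1·3 + 3·0 + 3·-1 + 1·0 = 0
  col t2: 1·3 + 3·-2 + 3·1 + 1·0 = 0
  col t3: 1·0 + 3·1 + 3·-2 + 1·3 = 0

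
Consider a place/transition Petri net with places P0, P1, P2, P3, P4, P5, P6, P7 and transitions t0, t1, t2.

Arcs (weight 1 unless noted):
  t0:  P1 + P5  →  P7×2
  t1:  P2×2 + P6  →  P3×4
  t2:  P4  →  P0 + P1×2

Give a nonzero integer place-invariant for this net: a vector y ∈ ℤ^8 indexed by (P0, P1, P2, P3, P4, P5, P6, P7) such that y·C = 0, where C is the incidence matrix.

y = (P0:0, P1:0, P2:2, P3:1, P4:0, P5:0, P6:0, P7:0)

Incidence matrix C (rows=places, cols=transitions):
       t0   t1   t2
   P0   0    0    1
   P1  -1    0    2
   P2   0   -2    0
   P3   0    4    0
   P4   0    0   -1
   P5  -1    0    0
   P6   0   -1    0
   P7   2    0    0

Candidate y = [0, 0, 2, 1, 0, 0, 0, 0]; check y·C column-wise:
  col t0: 0·-1 + 2·0 + 1·0 + 0·-1 + 0·2 = 0
  col t1: 2·-2 + 1·4 + 0·-1 = 0
  col t2: 0·1 + 0·2 + 2·0 + 1·0 + 0·-1 = 0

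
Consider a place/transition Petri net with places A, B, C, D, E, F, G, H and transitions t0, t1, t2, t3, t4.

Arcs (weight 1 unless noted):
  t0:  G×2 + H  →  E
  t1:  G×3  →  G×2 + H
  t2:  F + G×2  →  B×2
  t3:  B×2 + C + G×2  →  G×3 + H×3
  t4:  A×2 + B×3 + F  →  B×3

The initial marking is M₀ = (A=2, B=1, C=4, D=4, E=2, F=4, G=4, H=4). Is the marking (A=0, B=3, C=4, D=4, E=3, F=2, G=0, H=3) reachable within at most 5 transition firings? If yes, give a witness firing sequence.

step 1: fire t0:  (A=2, B=1, C=4, D=4, E=2, F=4, G=4, H=4) → (A=2, B=1, C=4, D=4, E=3, F=4, G=2, H=3)
step 2: fire t2:  (A=2, B=1, C=4, D=4, E=3, F=4, G=2, H=3) → (A=2, B=3, C=4, D=4, E=3, F=3, G=0, H=3)
step 3: fire t4:  (A=2, B=3, C=4, D=4, E=3, F=3, G=0, H=3) → (A=0, B=3, C=4, D=4, E=3, F=2, G=0, H=3)

YES — reachable via ⟨t0, t2, t4⟩ (3 firings)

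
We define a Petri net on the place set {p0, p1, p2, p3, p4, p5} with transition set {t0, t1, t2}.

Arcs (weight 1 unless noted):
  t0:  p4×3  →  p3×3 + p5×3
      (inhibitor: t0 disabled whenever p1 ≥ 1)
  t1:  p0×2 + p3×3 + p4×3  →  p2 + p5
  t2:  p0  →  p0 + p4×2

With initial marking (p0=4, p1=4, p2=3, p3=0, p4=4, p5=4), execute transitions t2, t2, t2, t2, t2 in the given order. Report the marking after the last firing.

step 1: fire t2:  (p0=4, p1=4, p2=3, p3=0, p4=4, p5=4) → (p0=4, p1=4, p2=3, p3=0, p4=6, p5=4)
step 2: fire t2:  (p0=4, p1=4, p2=3, p3=0, p4=6, p5=4) → (p0=4, p1=4, p2=3, p3=0, p4=8, p5=4)
step 3: fire t2:  (p0=4, p1=4, p2=3, p3=0, p4=8, p5=4) → (p0=4, p1=4, p2=3, p3=0, p4=10, p5=4)
step 4: fire t2:  (p0=4, p1=4, p2=3, p3=0, p4=10, p5=4) → (p0=4, p1=4, p2=3, p3=0, p4=12, p5=4)
step 5: fire t2:  (p0=4, p1=4, p2=3, p3=0, p4=12, p5=4) → (p0=4, p1=4, p2=3, p3=0, p4=14, p5=4)

(p0=4, p1=4, p2=3, p3=0, p4=14, p5=4)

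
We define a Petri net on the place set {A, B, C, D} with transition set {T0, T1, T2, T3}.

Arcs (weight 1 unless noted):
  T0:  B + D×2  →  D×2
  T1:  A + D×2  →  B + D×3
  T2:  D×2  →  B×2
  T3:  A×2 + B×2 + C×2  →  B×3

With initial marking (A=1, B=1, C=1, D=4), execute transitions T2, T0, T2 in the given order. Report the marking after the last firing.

step 1: fire T2:  (A=1, B=1, C=1, D=4) → (A=1, B=3, C=1, D=2)
step 2: fire T0:  (A=1, B=3, C=1, D=2) → (A=1, B=2, C=1, D=2)
step 3: fire T2:  (A=1, B=2, C=1, D=2) → (A=1, B=4, C=1, D=0)

(A=1, B=4, C=1, D=0)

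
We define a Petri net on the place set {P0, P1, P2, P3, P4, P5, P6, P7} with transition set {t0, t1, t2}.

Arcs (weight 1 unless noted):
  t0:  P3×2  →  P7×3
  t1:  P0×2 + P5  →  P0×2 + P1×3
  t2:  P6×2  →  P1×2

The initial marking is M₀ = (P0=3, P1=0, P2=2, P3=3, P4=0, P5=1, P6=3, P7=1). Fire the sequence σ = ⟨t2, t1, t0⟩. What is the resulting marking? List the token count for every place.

step 1: fire t2:  (P0=3, P1=0, P2=2, P3=3, P4=0, P5=1, P6=3, P7=1) → (P0=3, P1=2, P2=2, P3=3, P4=0, P5=1, P6=1, P7=1)
step 2: fire t1:  (P0=3, P1=2, P2=2, P3=3, P4=0, P5=1, P6=1, P7=1) → (P0=3, P1=5, P2=2, P3=3, P4=0, P5=0, P6=1, P7=1)
step 3: fire t0:  (P0=3, P1=5, P2=2, P3=3, P4=0, P5=0, P6=1, P7=1) → (P0=3, P1=5, P2=2, P3=1, P4=0, P5=0, P6=1, P7=4)

(P0=3, P1=5, P2=2, P3=1, P4=0, P5=0, P6=1, P7=4)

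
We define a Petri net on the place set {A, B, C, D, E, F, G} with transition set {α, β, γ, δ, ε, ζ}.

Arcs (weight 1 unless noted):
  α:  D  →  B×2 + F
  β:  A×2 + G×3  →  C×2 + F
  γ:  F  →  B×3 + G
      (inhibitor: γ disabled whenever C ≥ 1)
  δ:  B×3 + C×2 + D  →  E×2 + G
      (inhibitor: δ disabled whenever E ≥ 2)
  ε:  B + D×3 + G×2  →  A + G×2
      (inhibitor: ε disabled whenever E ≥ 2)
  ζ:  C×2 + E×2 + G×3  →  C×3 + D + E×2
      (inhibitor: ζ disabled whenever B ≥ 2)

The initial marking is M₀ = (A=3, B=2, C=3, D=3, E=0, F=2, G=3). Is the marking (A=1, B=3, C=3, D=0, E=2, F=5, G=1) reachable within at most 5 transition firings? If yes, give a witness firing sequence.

step 1: fire α:  (A=3, B=2, C=3, D=3, E=0, F=2, G=3) → (A=3, B=4, C=3, D=2, E=0, F=3, G=3)
step 2: fire α:  (A=3, B=4, C=3, D=2, E=0, F=3, G=3) → (A=3, B=6, C=3, D=1, E=0, F=4, G=3)
step 3: fire β:  (A=3, B=6, C=3, D=1, E=0, F=4, G=3) → (A=1, B=6, C=5, D=1, E=0, F=5, G=0)
step 4: fire δ:  (A=1, B=6, C=5, D=1, E=0, F=5, G=0) → (A=1, B=3, C=3, D=0, E=2, F=5, G=1)

YES — reachable via ⟨α, α, β, δ⟩ (4 firings)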